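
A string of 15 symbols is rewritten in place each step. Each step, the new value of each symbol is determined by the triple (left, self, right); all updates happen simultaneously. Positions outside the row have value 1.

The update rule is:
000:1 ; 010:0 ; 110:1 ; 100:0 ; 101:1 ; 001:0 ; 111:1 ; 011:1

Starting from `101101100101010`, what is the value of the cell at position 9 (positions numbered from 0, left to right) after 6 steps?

1

step 1: 111111100010101
step 2: 111111101001011
step 3: 111111110000111
step 4: 111111110110111
step 5: 111111111111111
step 6: 111111111111111
position 9 holds 1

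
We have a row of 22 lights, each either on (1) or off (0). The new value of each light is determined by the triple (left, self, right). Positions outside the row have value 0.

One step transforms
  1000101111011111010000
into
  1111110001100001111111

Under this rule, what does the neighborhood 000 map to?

At position 2 the neighborhood is 000; the next row has 1 there.

1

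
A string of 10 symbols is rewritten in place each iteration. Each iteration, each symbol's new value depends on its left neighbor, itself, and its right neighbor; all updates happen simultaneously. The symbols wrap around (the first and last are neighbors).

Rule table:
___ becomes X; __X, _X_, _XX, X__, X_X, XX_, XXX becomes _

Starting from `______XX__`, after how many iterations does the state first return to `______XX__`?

XXXXX____X
______XX__

2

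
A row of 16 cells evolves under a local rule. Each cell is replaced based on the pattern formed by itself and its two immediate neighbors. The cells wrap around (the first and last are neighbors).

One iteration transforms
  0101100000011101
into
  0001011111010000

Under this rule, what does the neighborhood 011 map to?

At position 3 the neighborhood is 011; the next row has 1 there.

1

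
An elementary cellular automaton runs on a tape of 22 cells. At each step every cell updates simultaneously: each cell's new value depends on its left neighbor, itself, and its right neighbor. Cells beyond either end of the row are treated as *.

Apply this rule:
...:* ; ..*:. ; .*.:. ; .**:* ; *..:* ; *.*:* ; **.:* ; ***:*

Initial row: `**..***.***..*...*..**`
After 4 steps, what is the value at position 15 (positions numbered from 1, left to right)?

*

***.********..**..*.**
*************.***..***
******************.***
**********************
position 15 holds *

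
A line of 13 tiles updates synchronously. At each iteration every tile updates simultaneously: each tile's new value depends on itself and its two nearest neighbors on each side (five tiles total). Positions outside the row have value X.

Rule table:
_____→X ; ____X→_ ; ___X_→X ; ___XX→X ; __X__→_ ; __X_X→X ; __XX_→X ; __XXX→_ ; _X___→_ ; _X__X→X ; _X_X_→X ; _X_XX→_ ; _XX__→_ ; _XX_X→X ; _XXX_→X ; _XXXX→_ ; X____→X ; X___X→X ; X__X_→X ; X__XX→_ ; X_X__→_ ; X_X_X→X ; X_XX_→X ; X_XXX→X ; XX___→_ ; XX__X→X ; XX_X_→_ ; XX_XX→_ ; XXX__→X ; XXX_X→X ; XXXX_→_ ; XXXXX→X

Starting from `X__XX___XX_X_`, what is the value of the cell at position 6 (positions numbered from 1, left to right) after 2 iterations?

_

XX_X__XXXX_X_
_X__X____X_X_
position 6 holds _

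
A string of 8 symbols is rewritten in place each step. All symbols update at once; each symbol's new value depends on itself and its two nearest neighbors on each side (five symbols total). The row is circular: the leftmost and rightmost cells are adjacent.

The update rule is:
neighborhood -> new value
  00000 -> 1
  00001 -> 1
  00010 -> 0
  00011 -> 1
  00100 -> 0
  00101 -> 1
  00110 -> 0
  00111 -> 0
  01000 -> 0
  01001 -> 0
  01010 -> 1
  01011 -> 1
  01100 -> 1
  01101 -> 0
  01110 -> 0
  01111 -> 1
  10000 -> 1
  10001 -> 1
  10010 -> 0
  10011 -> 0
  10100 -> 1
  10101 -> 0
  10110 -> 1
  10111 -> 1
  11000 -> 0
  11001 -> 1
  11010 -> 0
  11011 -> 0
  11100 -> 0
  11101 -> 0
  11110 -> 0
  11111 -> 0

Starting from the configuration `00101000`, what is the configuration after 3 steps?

10001000

10111011
00100010
10001000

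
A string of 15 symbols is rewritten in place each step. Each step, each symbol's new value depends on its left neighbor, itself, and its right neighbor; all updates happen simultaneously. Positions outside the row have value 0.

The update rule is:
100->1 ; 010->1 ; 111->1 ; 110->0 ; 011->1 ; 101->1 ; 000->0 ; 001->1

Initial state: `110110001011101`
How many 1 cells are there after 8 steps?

step 1: 101101011111011
step 2: 111011111110110
step 3: 110111111101101
step 4: 101111111011011
step 5: 111111110110110
step 6: 111111101101101
step 7: 111111011011011
step 8: 111110110110110
count of 1: 11

11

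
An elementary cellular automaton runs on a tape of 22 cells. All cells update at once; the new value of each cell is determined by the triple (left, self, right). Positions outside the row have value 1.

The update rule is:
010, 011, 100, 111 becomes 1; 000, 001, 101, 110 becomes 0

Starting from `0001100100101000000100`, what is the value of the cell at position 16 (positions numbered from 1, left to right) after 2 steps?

1001010110101100000110
0101010100101010000100
position 16 holds 0

0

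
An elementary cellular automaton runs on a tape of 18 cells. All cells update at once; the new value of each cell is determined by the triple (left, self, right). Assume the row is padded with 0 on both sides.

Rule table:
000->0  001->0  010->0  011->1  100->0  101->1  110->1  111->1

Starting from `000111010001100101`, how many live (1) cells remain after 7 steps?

6

000111100001100010
000111100001100000
000111100001100000  (fixed point — unchanged through step 7)
count of 1: 6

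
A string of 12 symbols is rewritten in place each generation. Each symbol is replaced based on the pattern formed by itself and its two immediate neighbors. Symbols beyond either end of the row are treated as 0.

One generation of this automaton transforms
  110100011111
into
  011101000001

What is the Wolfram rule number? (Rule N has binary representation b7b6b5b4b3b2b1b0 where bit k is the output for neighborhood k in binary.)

101

position 8: 111 → 0  (bit 7 = 0)
position 1: 110 → 1  (bit 6 = 1)
position 2: 101 → 1  (bit 5 = 1)
position 4: 100 → 0  (bit 4 = 0)
position 0: 011 → 0  (bit 3 = 0)
position 3: 010 → 1  (bit 2 = 1)
position 6: 001 → 0  (bit 1 = 0)
position 5: 000 → 1  (bit 0 = 1)
bits b7..b0 = 01100101 = 101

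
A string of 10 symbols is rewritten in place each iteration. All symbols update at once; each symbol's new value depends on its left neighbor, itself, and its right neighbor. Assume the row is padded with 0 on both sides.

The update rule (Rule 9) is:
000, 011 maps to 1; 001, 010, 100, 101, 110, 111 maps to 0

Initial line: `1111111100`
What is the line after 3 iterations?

1010000001

iteration 1: 1000000001
iteration 2: 0011111100
iteration 3: 1010000001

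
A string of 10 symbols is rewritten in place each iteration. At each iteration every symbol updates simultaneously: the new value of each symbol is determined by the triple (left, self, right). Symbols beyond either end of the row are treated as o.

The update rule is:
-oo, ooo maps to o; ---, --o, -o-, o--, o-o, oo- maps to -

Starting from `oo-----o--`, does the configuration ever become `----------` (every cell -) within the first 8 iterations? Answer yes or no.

iteration 1: o---------
iteration 2: ----------
all cells are - at iteration 2

yes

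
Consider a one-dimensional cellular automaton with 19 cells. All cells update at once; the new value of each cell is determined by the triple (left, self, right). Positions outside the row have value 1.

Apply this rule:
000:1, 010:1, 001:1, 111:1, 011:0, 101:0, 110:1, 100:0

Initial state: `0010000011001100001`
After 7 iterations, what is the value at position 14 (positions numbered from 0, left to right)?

0110111101010101110
0010011101010100110
0110101101010101010
0010100101010101010
0110101101010101010  (repeats iteration 3; period 2)
iteration 7: 0110101101010101010
position 14 holds 0

0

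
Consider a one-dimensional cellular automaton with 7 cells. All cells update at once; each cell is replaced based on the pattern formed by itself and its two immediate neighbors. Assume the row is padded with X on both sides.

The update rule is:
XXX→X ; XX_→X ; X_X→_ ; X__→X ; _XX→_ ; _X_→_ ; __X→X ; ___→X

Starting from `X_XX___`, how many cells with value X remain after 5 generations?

X__XXXX
XXX_XXX
XXX__XX
XXXXX_X
XXXXX__
count of X: 5

5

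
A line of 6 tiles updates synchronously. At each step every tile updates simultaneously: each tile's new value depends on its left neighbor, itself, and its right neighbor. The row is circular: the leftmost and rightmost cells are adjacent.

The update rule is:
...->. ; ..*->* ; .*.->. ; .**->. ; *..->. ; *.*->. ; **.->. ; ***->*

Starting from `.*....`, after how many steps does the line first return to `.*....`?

6

step 1: *.....
step 2: .....*
step 3: ....*.
step 4: ...*..
step 5: ..*...
step 6: .*....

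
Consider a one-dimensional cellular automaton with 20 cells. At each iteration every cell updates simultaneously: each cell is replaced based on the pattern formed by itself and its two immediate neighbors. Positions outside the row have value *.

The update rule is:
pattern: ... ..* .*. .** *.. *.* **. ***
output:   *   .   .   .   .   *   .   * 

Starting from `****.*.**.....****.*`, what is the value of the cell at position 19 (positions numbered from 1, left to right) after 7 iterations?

*

iteration 1: ***.*.*...***..**.*.
iteration 2: **.*.*..*..*.....*.*
iteration 3: *.*.*........***..*.
iteration 4: .*.*..******..*....*
iteration 5: *.*....****.....**..
iteration 6: .*..**..**..***.....
iteration 7: *............*..***.
position 19 holds *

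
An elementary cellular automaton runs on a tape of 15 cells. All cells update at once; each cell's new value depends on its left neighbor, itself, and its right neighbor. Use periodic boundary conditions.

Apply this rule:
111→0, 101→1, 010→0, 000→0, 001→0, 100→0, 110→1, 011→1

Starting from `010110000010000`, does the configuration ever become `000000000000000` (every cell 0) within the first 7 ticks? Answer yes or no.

001110000000000
001010000000000
000100000000000
000000000000000
all cells are 0 at tick 4

yes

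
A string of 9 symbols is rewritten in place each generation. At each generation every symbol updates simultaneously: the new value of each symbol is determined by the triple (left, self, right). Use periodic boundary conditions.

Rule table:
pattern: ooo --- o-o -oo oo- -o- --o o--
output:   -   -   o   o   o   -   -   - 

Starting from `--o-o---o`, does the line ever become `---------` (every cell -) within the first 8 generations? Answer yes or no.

---o-----
---------
all cells are - at generation 2

yes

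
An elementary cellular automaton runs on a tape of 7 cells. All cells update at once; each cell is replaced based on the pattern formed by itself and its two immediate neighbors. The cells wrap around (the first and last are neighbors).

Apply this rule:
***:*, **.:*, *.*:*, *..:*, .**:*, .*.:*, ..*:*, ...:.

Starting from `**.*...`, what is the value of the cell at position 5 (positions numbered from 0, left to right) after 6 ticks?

*

*****.*
*******
*******  (fixed point — unchanged through tick 6)
position 5 holds *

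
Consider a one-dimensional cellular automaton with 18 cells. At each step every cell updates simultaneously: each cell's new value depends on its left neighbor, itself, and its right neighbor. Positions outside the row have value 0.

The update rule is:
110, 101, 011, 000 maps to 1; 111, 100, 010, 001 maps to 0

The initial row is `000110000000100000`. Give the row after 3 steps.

100000101001010000

110110111110001111
111111100010101001
100000101001010000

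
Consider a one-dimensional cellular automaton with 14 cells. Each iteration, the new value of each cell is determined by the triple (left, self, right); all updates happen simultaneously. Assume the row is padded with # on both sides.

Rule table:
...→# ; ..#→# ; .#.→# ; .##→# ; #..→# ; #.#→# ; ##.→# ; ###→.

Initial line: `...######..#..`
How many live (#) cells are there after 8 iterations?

6

iteration 1: ####....######
iteration 2: ...######.....
iteration 3: ####....######  (repeats iteration 1; period 2)
iteration 8: ...######.....
count of #: 6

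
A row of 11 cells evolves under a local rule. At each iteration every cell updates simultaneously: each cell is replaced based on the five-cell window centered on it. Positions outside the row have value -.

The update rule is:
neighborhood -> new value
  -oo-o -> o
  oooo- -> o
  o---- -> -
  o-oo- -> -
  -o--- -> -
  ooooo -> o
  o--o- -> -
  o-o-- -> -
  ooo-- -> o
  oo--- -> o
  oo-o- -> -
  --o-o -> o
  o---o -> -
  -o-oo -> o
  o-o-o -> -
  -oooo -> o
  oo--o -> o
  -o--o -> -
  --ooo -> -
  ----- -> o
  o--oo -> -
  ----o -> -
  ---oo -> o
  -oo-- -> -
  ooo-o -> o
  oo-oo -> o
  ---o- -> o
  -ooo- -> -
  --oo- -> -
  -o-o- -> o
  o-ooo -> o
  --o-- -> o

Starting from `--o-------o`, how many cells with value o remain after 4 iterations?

4

iteration 1: -oo--ooo-oo
iteration 2: o--o---oo--
iteration 3: o--o--o--o-
iteration 4: o--o--o--o-
count of o: 4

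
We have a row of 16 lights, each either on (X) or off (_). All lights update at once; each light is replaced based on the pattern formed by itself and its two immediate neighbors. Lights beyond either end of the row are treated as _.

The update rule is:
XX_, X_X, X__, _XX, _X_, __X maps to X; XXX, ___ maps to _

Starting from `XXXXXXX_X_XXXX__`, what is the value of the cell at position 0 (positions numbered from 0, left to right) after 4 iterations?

iteration 1: X_____XXXXX__XX_
iteration 2: XX___XX___XXXXXX
iteration 3: XXX_XXXX_XX____X
iteration 4: X_XXX__XXXXX__XX
position 0 holds X

X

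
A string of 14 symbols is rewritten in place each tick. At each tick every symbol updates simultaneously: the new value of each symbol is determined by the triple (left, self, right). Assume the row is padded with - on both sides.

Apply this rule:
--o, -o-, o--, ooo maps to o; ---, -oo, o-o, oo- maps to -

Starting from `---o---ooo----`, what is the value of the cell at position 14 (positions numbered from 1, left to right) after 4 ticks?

o

tick 1: --ooo-o-o-o---
tick 2: -o-o--o-o-oo--
tick 3: oo-oooo-o---o-
tick 4: ----oo--oo-ooo
position 14 holds o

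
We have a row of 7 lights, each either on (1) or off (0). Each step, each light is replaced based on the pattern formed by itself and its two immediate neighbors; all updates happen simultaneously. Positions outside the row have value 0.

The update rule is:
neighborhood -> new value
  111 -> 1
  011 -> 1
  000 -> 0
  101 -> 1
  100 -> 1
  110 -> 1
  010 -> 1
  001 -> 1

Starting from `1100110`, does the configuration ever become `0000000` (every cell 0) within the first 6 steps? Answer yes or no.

no

1111111
1111111  (fixed point — unchanged through step 6)
step 6 is 1111111, still not uniform 0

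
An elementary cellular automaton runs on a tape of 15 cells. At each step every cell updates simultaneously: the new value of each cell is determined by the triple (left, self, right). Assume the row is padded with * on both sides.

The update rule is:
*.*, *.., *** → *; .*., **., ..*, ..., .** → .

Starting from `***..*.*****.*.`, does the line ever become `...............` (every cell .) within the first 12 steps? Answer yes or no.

no

**.*..*.***.*.*
*.*.*..*.*.*.*.
.*.*.*..*.*.*.*
*.*.*.*..*.*.*.
.*.*.*.*..*.*.*
*.*.*.*.*..*.*.
.*.*.*.*.*..*.*
*.*.*.*.*.*..*.
.*.*.*.*.*.*..*
*.*.*.*.*.*.*..
.*.*.*.*.*.*.*.
*.*.*.*.*.*.*.*
step 12 is *.*.*.*.*.*.*.*, still not uniform .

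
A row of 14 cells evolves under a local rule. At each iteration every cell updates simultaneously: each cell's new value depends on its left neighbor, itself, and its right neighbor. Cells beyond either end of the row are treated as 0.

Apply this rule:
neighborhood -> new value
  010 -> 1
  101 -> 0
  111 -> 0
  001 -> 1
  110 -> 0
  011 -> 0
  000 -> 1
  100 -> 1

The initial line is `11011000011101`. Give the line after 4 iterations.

11111000011111

00000111100001
11111000011111
00000111100000
11111000011111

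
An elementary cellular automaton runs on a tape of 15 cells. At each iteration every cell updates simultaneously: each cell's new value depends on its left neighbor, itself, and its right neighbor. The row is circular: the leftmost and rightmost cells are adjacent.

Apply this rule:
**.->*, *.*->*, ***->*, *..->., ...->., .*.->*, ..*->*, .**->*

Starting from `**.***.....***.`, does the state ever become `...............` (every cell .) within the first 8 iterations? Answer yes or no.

no

iteration 1: ******....*****
iteration 2: ******...******
iteration 3: ******..*******
iteration 4: ******.********
iteration 5: ***************
iteration 6: ***************  (fixed point — unchanged through iteration 8)
iteration 8 is ***************, still not uniform .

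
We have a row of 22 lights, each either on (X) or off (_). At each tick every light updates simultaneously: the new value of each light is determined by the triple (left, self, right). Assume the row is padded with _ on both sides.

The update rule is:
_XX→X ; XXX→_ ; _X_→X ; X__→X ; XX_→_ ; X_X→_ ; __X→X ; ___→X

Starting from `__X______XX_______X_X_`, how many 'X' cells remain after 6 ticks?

XXXXXXXXXX_XXXXXXXX_XX
X__________X________X_
XXXXXXXXXXXXXXXXXXXXXX
X_____________________
XXXXXXXXXXXXXXXXXXXXXX  (repeats tick 3; period 2)
tick 6: X_____________________
count of X: 1

1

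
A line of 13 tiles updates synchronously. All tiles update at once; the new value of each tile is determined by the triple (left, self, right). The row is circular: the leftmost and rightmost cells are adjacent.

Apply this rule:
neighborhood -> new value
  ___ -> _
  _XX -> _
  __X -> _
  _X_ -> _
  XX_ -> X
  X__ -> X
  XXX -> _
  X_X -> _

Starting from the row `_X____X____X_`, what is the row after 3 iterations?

iteration 1: __X____X____X
iteration 2: X__X____X____
iteration 3: _X__X____X___

_X__X____X___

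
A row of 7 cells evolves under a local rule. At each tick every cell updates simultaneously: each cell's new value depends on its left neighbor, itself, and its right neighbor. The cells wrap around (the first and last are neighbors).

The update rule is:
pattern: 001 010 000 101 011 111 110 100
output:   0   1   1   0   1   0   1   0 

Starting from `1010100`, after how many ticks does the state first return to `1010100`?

1

tick 1: 1010100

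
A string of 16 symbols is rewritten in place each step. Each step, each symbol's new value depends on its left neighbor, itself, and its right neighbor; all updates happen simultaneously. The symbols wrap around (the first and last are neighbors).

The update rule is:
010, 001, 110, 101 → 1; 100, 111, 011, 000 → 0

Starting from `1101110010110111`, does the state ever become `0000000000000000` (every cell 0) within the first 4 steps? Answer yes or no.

no

step 1: 0110010111011000
step 2: 1010111001101000
step 3: 1111001010111001
step 4: 0001011111001010
step 4 is 0001011111001010, still not uniform 0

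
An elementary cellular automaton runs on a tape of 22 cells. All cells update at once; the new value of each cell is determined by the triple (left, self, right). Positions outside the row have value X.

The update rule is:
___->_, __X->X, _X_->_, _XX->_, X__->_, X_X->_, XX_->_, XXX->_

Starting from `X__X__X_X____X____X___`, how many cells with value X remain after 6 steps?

__X__X______X____X___X
_X__X______X____X___X_
___X______X____X___X__
__X______X____X___X__X
_X______X____X___X__X_
_______X____X___X__X__
count of X: 4

4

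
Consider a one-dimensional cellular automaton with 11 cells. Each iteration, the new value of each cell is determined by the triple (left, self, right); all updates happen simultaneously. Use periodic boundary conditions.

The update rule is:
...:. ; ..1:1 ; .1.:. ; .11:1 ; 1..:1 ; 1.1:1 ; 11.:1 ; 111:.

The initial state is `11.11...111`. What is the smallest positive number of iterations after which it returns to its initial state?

11

.11111.11..
11...11111.
111.11...11
..11111.11.
.11...11111
1111.11...1
...11111.11
1.11...1111
11111.11...
1...11111.1
11.11...111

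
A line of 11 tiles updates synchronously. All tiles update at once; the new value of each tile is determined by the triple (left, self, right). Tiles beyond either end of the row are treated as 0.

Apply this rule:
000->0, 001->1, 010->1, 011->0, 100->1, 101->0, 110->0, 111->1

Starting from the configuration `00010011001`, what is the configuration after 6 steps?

00111100111
01011011010
11000000011
00100000100
01110001110
10101010101

10101010101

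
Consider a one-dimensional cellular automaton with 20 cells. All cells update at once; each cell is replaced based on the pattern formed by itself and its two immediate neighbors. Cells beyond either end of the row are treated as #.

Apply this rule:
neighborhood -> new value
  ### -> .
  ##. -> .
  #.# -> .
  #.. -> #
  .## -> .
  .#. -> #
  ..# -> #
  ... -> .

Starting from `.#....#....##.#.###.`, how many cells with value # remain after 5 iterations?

5

iteration 1: .##..###..#...#.....
iteration 2: ...##...####.###...#
iteration 3: #.#..#.#........#.#.
iteration 4: ..####.##......##.#.
iteration 5: ##.......#....#...#.
count of #: 5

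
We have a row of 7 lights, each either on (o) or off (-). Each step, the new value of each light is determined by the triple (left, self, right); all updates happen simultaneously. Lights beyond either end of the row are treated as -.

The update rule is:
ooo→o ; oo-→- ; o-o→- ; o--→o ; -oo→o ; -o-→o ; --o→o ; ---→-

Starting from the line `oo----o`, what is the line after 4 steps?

o-oo--o

o-o--oo
o-oooo-
o-ooo-o
o-oo--o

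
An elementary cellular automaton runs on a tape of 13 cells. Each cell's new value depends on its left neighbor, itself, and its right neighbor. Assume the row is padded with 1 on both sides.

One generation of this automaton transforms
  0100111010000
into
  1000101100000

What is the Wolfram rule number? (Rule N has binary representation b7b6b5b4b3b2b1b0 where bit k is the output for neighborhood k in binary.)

104

position 5: 111 → 0  (bit 7 = 0)
position 6: 110 → 1  (bit 6 = 1)
position 0: 101 → 1  (bit 5 = 1)
position 2: 100 → 0  (bit 4 = 0)
position 4: 011 → 1  (bit 3 = 1)
position 1: 010 → 0  (bit 2 = 0)
position 3: 001 → 0  (bit 1 = 0)
position 10: 000 → 0  (bit 0 = 0)
bits b7..b0 = 01101000 = 104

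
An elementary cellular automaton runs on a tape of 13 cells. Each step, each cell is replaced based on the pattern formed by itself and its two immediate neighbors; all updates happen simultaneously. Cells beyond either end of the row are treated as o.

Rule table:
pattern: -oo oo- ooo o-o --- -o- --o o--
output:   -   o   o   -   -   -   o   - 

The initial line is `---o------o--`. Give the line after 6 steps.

----o--o--o--

--o------o--o
-o------o--o-
-------o--o--
------o--o--o
-----o--o--o-
----o--o--o--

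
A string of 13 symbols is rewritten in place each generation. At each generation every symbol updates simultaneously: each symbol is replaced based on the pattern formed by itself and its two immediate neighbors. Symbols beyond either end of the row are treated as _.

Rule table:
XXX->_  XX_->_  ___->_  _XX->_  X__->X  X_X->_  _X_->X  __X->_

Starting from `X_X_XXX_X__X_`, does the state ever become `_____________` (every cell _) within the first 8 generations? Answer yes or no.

X_X_____XX_XX
X_XX_________
X___X________
XX__XX_______
__X___X______
__XX__XX_____
____X___X____
____XX__XX___
generation 8 is ____XX__XX___, still not uniform _

no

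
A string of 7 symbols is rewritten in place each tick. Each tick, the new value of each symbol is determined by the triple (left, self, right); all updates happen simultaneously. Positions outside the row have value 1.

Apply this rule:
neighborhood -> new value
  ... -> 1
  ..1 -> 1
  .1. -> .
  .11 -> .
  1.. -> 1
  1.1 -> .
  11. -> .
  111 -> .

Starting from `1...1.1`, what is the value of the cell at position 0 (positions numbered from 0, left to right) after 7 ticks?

1

tick 1: .111...
tick 2: ....111
tick 3: 1111...
tick 4: ....111  (repeats tick 2; period 2)
tick 7: 1111...
position 0 holds 1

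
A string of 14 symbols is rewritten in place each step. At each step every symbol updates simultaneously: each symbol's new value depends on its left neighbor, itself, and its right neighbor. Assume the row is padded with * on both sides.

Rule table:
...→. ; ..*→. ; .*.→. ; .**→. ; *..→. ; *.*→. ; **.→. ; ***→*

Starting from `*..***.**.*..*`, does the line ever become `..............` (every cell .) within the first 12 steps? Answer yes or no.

step 1: ....*.........
step 2: ..............
all cells are . at step 2

yes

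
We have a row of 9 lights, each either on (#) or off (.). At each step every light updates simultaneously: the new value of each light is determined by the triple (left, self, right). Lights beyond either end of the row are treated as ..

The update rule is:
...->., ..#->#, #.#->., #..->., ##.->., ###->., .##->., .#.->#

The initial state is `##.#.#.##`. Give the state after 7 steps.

...#.#...
..##.#...
.#...#...
##..##...
...#.....
..##.....
.#.......

.#.......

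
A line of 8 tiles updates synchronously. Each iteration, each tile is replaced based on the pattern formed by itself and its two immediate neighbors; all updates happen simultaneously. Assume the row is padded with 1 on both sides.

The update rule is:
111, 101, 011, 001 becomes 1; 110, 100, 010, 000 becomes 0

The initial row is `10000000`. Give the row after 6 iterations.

iteration 1: 00000001
iteration 2: 00000011
iteration 3: 00000111
iteration 4: 00001111
iteration 5: 00011111
iteration 6: 00111111

00111111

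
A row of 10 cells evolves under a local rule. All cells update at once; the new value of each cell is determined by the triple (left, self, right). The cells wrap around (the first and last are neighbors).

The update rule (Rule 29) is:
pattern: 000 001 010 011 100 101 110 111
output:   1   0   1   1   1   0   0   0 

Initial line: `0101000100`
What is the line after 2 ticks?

0101000100

0101110111
0101000100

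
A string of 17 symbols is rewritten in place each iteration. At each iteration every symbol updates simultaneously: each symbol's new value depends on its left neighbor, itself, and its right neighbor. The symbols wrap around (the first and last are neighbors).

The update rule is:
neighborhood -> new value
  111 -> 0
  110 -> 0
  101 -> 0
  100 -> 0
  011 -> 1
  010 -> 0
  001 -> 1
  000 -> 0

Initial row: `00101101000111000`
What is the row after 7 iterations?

01001000001100000
10010000011000000
00100000110000001
01000001100000010
10000011000000100
00000110000001001
00001100000010010

00001100000010010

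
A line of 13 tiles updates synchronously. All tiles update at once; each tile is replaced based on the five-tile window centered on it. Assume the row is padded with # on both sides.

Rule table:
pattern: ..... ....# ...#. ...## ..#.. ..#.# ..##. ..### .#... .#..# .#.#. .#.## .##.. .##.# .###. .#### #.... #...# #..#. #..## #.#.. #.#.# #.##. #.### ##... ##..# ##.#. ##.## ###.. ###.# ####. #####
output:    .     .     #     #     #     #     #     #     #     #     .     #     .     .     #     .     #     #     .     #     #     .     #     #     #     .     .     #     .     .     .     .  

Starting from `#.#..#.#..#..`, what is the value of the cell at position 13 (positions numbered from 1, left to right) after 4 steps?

#

step 1: ..##.#.##.###
step 2: .##...##.##..
step 3: ##.####.##..#
step 4: ..##...##..##
position 13 holds #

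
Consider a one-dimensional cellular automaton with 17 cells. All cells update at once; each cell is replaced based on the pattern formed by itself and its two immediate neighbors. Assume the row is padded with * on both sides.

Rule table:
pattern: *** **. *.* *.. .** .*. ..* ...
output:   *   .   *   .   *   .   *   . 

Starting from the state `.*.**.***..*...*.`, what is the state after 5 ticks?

.***..*...*.*****

*.**.***..*...*.*
.**.***..*...*.**
**.***..*...*.***
*.***..*...*.****
.***..*...*.*****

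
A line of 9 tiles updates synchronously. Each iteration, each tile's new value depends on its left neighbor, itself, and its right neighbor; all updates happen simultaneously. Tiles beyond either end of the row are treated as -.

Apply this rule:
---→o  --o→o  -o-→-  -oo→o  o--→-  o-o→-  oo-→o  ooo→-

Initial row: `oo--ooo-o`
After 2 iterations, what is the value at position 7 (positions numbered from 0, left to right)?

oo-oo-o--
oo-oo---o
position 7 holds -

-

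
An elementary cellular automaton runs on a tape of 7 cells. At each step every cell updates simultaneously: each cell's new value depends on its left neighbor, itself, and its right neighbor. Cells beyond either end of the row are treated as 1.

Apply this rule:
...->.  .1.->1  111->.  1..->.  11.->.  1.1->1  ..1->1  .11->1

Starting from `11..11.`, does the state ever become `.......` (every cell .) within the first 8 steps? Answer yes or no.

no

...11.1
..11.11
.11.11.
11.11.1
..11.11  (repeats step 2; period 3)
step 8: ..11.11
step 8 is ..11.11, still not uniform .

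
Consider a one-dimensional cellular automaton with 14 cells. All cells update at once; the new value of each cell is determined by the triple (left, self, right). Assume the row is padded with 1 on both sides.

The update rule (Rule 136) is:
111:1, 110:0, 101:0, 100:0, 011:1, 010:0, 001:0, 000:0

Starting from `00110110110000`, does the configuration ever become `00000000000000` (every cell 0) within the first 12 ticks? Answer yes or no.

yes

00100100100000
00000000000000
all cells are 0 at tick 2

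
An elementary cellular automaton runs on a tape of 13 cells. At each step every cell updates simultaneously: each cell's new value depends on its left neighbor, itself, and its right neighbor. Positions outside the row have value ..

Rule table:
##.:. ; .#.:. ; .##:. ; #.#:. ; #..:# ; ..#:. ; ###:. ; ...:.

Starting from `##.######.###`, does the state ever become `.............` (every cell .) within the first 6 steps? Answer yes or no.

yes

step 1: .............
all cells are . at step 1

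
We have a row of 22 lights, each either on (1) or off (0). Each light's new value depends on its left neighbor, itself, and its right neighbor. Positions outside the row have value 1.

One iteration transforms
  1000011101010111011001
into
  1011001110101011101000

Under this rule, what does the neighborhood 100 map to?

At position 1 the neighborhood is 100; the next row has 0 there.

0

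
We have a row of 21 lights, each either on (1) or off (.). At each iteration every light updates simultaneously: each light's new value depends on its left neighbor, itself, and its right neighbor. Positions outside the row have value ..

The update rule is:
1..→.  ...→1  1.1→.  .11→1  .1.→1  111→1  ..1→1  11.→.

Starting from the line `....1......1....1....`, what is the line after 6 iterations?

1.11111..111..11..11.

11111.111111.1111.111
1111..11111..111..11.
111..11111..111..11..
11..11111..111..11..1
1..11111..111..11..11
1.11111..111..11..11.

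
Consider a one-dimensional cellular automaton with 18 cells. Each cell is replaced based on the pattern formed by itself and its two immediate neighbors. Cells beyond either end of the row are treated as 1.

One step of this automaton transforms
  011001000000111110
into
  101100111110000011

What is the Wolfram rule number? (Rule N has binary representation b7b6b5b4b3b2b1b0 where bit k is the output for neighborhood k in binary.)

113

position 13: 111 → 0  (bit 7 = 0)
position 2: 110 → 1  (bit 6 = 1)
position 0: 101 → 1  (bit 5 = 1)
position 3: 100 → 1  (bit 4 = 1)
position 1: 011 → 0  (bit 3 = 0)
position 5: 010 → 0  (bit 2 = 0)
position 4: 001 → 0  (bit 1 = 0)
position 7: 000 → 1  (bit 0 = 1)
bits b7..b0 = 01110001 = 113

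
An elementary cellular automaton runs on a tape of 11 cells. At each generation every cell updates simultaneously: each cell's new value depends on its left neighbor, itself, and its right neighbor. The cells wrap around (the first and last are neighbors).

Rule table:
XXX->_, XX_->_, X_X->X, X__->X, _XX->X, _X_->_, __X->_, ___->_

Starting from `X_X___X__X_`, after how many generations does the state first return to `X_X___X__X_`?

generation 1: _X_X___X__X
generation 2: X_X_X___X__
generation 3: _X_X_X___X_
generation 4: __X_X_X___X
generation 5: X__X_X_X___
generation 6: _X__X_X_X__
generation 7: __X__X_X_X_
generation 8: ___X__X_X_X
generation 9: X___X__X_X_
generation 10: _X___X__X_X
generation 11: X_X___X__X_

11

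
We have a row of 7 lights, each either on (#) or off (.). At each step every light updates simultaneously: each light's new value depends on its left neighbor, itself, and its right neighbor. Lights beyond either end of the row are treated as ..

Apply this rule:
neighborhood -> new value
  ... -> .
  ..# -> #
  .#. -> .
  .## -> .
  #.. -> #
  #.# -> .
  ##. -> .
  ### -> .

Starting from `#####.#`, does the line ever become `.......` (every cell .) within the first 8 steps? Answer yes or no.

.......
all cells are . at step 1

yes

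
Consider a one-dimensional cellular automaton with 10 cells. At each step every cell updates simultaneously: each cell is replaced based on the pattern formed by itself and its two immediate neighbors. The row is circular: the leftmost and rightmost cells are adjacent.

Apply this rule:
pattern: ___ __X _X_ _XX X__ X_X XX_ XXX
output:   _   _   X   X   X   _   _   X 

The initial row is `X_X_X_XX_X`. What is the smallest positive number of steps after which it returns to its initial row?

step 1: __X_X_X__X
step 2: X_X_X_XX_X

2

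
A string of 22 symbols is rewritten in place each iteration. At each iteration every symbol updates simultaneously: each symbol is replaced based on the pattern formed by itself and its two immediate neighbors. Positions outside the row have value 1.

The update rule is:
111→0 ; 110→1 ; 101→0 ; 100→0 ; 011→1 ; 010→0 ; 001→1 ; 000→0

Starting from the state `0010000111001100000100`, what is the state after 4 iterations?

0001110001000001001110

0100001101011100001001
0000011100010100010011
0000110100100000100110
0001110001000001001110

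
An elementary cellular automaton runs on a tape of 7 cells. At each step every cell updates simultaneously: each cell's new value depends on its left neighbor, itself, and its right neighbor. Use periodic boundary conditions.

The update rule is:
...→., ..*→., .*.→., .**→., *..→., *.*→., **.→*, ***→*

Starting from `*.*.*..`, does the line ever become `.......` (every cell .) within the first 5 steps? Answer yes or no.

step 1: .......
all cells are . at step 1

yes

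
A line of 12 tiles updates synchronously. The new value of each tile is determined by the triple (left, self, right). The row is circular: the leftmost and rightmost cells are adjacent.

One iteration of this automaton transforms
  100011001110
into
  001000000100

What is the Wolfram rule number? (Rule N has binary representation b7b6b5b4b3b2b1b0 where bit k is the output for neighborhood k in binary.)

position 9: 111 → 1  (bit 7 = 1)
position 5: 110 → 0  (bit 6 = 0)
position 11: 101 → 0  (bit 5 = 0)
position 1: 100 → 0  (bit 4 = 0)
position 4: 011 → 0  (bit 3 = 0)
position 0: 010 → 0  (bit 2 = 0)
position 3: 001 → 0  (bit 1 = 0)
position 2: 000 → 1  (bit 0 = 1)
bits b7..b0 = 10000001 = 129

129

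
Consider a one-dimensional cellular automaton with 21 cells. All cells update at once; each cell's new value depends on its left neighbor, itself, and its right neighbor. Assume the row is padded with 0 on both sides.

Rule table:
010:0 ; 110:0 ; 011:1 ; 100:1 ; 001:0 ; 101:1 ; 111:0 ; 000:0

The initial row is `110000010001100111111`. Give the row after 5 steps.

000010100000100101010

step 1: 101000001001010100000
step 2: 010100000100101010000
step 3: 001010000010010101000
step 4: 000101000001001010100
step 5: 000010100000100101010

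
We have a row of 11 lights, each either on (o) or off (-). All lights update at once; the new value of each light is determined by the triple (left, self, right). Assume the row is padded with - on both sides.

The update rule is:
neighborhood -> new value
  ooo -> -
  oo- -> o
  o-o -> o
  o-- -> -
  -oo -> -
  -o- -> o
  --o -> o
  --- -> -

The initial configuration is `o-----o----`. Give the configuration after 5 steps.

ooo--oo----

o----oo----
o---o-o----
o--oooo----
o-o---o----
ooo--oo----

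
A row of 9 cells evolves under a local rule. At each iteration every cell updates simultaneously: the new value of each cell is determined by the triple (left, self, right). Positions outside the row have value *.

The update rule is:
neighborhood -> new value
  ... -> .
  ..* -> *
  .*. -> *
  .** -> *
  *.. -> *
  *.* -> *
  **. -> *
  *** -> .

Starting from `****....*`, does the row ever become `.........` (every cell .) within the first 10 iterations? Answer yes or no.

yes

iteration 1: ...**..**
iteration 2: *.******.
iteration 3: ***....**
iteration 4: ..**..**.
iteration 5: *********
iteration 6: .........
all cells are . at iteration 6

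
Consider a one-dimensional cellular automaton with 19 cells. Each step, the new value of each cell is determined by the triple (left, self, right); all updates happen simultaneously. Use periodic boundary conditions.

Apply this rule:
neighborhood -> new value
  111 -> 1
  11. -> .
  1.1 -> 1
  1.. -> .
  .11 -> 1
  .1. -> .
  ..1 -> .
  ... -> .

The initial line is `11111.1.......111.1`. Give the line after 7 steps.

...............11.1

step 1: 1111.1........11.11
step 2: 111.1.........1.111
step 3: 11.1...........1111
step 4: 1.1............1111
step 5: .1.............1111
step 6: 1..............111.
step 7: ...............11.1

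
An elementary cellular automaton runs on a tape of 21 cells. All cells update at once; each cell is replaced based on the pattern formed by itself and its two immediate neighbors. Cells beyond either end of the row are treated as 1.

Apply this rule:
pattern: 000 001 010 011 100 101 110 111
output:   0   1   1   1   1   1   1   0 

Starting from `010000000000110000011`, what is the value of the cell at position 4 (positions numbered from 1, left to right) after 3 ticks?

111000000001111000110
001100000011001101111
111110000111111111000
position 4 holds 1

1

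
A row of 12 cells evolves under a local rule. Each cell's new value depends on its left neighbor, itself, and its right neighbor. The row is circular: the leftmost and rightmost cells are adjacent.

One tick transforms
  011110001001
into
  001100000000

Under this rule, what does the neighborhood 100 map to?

0

At position 5 the neighborhood is 100; the next row has 0 there.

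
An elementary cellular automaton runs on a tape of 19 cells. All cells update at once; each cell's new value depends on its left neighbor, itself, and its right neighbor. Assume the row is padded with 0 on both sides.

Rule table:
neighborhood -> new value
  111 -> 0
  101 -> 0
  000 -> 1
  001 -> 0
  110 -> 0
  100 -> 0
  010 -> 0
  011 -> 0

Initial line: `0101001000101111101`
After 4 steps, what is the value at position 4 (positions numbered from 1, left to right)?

1

0000000010000000000
1111111000111111111
0000000010000000000  (repeats step 1; period 2)
step 4: 1111111000111111111
position 4 holds 1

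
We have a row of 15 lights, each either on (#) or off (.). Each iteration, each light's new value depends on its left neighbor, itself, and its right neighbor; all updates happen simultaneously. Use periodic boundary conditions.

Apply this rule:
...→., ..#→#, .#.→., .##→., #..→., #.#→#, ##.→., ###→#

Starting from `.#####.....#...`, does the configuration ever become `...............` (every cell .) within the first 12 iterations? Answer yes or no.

no

iteration 1: #.###.....#....
iteration 2: .#.#.....#....#
iteration 3: #.#.....#....#.
iteration 4: .#.....#....#.#
iteration 5: #.....#....#.#.
iteration 6: .....#....#.#.#
iteration 7: ....#....#.#.#.
iteration 8: ...#....#.#.#..
iteration 9: ..#....#.#.#...
iteration 10: .#....#.#.#....
iteration 11: #....#.#.#.....
iteration 12: ....#.#.#.....#
iteration 12 is ....#.#.#.....#, still not uniform .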